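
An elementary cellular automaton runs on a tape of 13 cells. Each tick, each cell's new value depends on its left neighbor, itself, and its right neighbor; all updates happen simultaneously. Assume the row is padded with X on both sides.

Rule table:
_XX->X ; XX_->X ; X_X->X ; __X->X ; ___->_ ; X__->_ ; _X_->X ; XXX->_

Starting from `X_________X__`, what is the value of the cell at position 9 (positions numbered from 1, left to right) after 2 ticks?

X________XX_X
X_______XXXXX
position 9 holds X

X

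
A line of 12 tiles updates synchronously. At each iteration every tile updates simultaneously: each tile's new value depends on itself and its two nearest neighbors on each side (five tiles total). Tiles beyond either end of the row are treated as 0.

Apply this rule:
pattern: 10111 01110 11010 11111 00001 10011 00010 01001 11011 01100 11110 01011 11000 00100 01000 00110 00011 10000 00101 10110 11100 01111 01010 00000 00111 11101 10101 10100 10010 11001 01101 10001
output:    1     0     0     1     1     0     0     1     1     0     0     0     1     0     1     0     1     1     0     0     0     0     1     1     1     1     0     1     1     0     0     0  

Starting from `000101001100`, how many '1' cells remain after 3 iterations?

110011100011
000010010100
111001101111
count of 1: 9

9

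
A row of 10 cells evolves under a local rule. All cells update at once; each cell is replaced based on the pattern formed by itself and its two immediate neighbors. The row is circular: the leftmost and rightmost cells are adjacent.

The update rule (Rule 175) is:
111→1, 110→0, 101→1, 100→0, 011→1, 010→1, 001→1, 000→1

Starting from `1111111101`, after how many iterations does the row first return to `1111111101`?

10

1111111011
1111110111
1111101111
1111011111
1110111111
1101111111
1011111111
0111111111
1111111110
1111111101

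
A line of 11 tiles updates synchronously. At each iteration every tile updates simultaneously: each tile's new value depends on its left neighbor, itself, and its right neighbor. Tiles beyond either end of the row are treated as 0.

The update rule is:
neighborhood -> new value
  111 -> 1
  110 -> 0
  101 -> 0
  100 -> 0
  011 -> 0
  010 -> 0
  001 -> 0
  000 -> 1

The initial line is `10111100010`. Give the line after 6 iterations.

11110001111

00011001000
11000000011
00011111000
11001110011
00000100000
11110001111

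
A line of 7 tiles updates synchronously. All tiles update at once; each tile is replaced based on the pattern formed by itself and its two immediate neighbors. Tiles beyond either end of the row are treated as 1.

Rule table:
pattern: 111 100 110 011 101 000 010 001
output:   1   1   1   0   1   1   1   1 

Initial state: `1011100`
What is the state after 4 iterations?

iteration 1: 1101111
iteration 2: 1110111
iteration 3: 1111011
iteration 4: 1111101

1111101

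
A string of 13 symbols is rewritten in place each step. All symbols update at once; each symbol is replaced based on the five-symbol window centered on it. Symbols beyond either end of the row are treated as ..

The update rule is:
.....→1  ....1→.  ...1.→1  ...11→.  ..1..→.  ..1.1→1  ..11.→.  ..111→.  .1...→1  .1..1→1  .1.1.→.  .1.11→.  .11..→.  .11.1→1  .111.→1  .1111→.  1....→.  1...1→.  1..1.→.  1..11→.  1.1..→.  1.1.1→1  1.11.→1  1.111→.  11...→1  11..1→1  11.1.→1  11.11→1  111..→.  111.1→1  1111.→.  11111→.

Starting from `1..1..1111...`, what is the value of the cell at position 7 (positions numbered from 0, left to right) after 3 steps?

1

.1..1.....1.1
1.1..1.1.11..
1..1.1.1.1.1.
position 7 holds 1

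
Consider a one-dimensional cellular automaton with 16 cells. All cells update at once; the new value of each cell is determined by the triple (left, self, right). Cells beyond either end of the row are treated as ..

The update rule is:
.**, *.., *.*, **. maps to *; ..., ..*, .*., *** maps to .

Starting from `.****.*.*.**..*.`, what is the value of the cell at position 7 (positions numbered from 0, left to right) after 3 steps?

*

.*..**.*.****..*
..*.***.**..**..
...**.*****.***.
position 7 holds *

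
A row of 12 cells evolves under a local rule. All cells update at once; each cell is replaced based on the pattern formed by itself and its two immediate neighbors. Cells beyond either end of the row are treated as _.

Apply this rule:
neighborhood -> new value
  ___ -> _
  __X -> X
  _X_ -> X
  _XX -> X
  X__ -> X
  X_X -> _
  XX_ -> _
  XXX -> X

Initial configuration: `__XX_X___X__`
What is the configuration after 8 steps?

_XX__XX_XXX_
XX_XXX__XX_X
X__XX_XXX__X
XXXX__XX_XXX
XXX_XXX__XX_
XX__XX_XXX_X
X_XXX__XX__X
X_XX_XXX_XXX

X_XX_XXX_XXX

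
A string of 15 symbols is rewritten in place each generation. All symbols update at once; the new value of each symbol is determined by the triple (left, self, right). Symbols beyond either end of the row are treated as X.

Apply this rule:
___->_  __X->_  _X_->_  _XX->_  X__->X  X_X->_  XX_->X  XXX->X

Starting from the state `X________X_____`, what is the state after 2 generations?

XXX________X___

XX________X____
XXX________X___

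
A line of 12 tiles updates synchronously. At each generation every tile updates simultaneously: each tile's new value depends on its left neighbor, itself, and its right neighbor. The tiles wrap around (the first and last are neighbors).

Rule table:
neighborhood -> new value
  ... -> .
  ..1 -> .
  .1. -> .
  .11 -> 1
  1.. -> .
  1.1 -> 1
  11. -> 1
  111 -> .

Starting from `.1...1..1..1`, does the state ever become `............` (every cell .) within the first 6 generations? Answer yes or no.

yes

1...........
............
all cells are . at generation 2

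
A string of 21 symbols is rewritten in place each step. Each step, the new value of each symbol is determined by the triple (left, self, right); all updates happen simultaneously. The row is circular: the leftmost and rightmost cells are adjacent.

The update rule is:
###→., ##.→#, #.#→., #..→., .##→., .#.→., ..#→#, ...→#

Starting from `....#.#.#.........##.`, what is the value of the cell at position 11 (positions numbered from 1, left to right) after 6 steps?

####......########.#.
...#.#####.......#...
###......#.######..##
..#.#####.......#.#..
##......#.######....#
.#.#####.......#.###.
position 11 holds .

.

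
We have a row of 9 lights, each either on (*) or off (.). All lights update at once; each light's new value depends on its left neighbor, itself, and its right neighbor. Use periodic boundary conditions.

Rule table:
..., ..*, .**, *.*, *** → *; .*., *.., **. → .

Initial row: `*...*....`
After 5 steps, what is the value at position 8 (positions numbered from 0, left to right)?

..**..***
.**..***.
**..***..
*..***..*
..***..**
position 8 holds *

*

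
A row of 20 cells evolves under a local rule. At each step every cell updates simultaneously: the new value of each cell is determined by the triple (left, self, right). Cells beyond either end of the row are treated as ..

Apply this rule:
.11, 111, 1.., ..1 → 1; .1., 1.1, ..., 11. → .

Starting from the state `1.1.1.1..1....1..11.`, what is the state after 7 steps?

step 1: .......11.1..1.111.1
step 2: ......11...11..11...
step 3: .....11.1.11.111.1..
step 4: ....11....1..11...1.
step 5: ...11.1..1.111.1.1.1
step 6: ..11...11..11.......
step 7: .11.1.11.111.1......

.11.1.11.111.1......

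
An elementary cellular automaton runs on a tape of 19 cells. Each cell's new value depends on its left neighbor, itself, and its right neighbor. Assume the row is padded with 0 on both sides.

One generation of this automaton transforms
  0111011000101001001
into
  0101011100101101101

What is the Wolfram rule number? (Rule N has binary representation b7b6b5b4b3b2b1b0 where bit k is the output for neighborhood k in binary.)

position 2: 111 → 0  (bit 7 = 0)
position 3: 110 → 1  (bit 6 = 1)
position 4: 101 → 0  (bit 5 = 0)
position 7: 100 → 1  (bit 4 = 1)
position 1: 011 → 1  (bit 3 = 1)
position 10: 010 → 1  (bit 2 = 1)
position 0: 001 → 0  (bit 1 = 0)
position 8: 000 → 0  (bit 0 = 0)
bits b7..b0 = 01011100 = 92

92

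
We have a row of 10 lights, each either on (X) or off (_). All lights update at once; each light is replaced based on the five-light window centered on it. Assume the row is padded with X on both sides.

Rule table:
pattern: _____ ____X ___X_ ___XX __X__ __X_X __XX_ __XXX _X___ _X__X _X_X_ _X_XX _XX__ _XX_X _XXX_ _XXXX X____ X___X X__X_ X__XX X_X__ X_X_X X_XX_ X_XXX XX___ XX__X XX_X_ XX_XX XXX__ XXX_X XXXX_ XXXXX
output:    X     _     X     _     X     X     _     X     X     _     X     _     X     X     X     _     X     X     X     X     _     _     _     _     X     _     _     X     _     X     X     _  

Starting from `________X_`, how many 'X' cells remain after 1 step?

8

XXXXXX_XX_
count of X: 8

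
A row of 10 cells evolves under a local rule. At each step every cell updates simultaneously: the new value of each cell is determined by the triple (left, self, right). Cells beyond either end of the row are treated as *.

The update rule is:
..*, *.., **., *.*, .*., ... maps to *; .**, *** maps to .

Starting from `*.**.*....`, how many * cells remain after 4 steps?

**.*******
.**.......
*.********
**........
count of *: 2

2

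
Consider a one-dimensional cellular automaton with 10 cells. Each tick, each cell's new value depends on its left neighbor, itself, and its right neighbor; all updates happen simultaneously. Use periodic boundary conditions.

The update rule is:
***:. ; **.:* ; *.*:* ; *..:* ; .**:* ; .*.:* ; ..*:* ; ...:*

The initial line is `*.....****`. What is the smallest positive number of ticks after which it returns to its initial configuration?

2

*******...
*.....****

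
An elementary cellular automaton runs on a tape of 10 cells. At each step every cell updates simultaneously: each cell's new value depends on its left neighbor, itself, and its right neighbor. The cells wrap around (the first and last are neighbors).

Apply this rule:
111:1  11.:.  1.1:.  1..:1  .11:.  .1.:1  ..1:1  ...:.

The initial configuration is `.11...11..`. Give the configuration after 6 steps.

.11...11..

step 1: 1..1.1..1.
step 2: 1111.1111.
step 3: .11...11..  (repeats step 0; period 3)
step 6: .11...11..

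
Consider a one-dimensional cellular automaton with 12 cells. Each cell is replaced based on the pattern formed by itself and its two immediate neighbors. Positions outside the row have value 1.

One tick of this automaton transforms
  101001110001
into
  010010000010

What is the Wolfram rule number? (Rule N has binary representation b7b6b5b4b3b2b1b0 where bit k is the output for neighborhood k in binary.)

34

position 6: 111 → 0  (bit 7 = 0)
position 0: 110 → 0  (bit 6 = 0)
position 1: 101 → 1  (bit 5 = 1)
position 3: 100 → 0  (bit 4 = 0)
position 5: 011 → 0  (bit 3 = 0)
position 2: 010 → 0  (bit 2 = 0)
position 4: 001 → 1  (bit 1 = 1)
position 9: 000 → 0  (bit 0 = 0)
bits b7..b0 = 00100010 = 34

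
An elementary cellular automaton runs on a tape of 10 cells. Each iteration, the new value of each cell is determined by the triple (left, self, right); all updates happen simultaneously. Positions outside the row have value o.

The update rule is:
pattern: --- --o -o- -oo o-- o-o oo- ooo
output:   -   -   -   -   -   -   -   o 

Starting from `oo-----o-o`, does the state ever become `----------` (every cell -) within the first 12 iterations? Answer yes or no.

yes

iteration 1: o---------
iteration 2: ----------
all cells are - at iteration 2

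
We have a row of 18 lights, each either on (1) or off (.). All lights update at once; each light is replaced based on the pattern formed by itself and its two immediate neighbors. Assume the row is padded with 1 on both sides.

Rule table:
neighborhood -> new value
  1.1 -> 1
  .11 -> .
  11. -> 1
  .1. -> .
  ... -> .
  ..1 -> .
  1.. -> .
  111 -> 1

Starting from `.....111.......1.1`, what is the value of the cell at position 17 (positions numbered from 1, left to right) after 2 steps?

......11........1.
.......1.........1
position 17 holds .

.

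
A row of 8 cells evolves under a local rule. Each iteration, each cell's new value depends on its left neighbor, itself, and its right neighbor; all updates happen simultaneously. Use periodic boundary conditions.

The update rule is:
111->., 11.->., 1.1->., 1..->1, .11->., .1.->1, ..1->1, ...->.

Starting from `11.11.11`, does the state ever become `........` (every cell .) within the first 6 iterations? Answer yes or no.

yes

........
all cells are . at iteration 1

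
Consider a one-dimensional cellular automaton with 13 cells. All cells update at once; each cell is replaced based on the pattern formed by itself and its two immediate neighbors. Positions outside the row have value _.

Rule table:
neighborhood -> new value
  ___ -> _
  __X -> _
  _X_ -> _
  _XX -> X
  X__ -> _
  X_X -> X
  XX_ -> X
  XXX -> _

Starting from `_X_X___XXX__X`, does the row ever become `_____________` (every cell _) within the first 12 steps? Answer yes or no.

step 1: __X____X_X___
step 2: ________X____
step 3: _____________
all cells are _ at step 3

yes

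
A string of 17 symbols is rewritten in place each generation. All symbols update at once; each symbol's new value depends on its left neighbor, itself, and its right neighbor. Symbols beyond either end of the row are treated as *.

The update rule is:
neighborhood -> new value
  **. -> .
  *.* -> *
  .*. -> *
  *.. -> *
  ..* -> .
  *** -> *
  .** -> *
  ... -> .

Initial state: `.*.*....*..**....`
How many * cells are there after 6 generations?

14

*****...**.*.*...
****.*..*.*****..
***.***.******.*.
**.***.******.***
*.***.******.****
.***.******.*****
count of *: 14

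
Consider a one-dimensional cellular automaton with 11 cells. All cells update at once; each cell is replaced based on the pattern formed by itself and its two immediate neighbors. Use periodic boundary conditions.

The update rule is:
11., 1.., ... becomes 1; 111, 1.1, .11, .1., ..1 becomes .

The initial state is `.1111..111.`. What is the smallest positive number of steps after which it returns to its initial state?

step 1: ....11...11
step 2: 111..111..1
step 3: ..11...11..
step 4: 1..111..111
step 5: 11...11....
step 6: .111..1111.
step 7: ...11....11
step 8: 11..1111..1
step 9: .11....11..
step 10: ..1111..111
step 11: 1....11...1
step 12: 1111..111..
step 13: ...11...11.
step 14: 11..111..11
step 15: .11...11...
step 16: ..111..1111
step 17: 1...11....1
step 18: 111..1111..
step 19: ..11....11.
step 20: 1..1111..11
step 21: 11....11...
step 22: .1111..111.

22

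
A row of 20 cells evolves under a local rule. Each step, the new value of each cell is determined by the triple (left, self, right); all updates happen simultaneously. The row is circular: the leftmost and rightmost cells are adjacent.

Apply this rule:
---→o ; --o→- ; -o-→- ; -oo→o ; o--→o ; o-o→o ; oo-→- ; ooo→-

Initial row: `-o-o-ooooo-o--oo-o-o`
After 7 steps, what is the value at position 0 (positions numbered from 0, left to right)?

o-o-oo----o-o-o-o-o-
-o-oo-ooo--o-o-o-o-o
o-oo-oo--o--o-o-o-o-
-oo-oo-o--o--o-o-o-o
oo-oo-o-o--o--o-o-o-
o-oo-o-o-o--o--o-o-o
-oo-o-o-o-o--o--o-oo
position 0 holds -

-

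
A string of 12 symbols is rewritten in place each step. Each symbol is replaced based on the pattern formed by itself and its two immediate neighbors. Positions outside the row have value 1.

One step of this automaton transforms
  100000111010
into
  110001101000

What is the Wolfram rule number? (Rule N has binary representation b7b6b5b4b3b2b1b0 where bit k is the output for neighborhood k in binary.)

90

position 7: 111 → 0  (bit 7 = 0)
position 0: 110 → 1  (bit 6 = 1)
position 9: 101 → 0  (bit 5 = 0)
position 1: 100 → 1  (bit 4 = 1)
position 6: 011 → 1  (bit 3 = 1)
position 10: 010 → 0  (bit 2 = 0)
position 5: 001 → 1  (bit 1 = 1)
position 2: 000 → 0  (bit 0 = 0)
bits b7..b0 = 01011010 = 90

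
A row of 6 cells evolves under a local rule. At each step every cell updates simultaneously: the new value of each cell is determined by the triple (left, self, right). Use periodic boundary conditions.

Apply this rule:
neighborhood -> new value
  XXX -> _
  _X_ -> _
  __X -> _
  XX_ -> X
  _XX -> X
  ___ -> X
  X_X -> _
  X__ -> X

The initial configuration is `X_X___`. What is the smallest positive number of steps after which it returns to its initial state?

step 1: ___XX_
step 2: XX_XXX
step 3: _X_X__
step 4: ____XX
step 5: XXX_XX
step 6: __X_X_
step 7: X____X
step 8: XXXX_X
step 9: ___X_X
step 10: XX____
step 11: XXXXX_
step 12: X___X_
step 13: _XX___
step 14: _XXXXX
step 15: _X___X
step 16: __XX__
step 17: X_XXXX
step 18: X_X___

18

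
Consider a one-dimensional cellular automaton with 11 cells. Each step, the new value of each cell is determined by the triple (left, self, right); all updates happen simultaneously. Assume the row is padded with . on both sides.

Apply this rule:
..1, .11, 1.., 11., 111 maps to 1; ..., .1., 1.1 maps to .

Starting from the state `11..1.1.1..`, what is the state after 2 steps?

11111...1.1

step 1: 1111.....1.
step 2: 11111...1.1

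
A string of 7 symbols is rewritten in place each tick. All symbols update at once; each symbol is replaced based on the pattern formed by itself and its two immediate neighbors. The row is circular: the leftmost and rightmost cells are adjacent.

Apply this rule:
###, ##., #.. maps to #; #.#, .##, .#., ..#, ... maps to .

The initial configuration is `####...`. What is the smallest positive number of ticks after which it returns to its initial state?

tick 1: .####..
tick 2: ..####.
tick 3: ...####
tick 4: #...###
tick 5: ##...##
tick 6: ###...#
tick 7: ####...

7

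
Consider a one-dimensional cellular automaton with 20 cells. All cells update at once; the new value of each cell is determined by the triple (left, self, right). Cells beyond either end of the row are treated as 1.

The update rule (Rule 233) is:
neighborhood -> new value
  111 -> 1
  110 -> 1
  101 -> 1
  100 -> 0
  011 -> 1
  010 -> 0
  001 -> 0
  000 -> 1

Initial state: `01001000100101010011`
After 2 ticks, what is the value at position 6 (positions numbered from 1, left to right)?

0

tick 1: 10000010000010100011
tick 2: 10111000111001001011
position 6 holds 0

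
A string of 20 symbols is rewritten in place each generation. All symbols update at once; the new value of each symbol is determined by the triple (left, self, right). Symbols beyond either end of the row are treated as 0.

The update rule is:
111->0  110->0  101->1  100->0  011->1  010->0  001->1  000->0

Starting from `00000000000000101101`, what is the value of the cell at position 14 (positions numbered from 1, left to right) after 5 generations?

00000000000001011010
00000000000010110100
00000000000101101000
00000000001011010000
00000000010110100000
position 14 holds 0

0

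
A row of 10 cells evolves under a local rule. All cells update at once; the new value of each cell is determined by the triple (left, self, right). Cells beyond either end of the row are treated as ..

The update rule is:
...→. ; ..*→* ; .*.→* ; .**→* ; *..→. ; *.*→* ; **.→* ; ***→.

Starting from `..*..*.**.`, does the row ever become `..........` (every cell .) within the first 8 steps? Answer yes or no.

no

.**.*****.
*****...*.
*...*..**.
*..**.***.
*.*****.*.
***...***.
*.*..**.*.
***.*****.
step 8 is ***.*****., still not uniform .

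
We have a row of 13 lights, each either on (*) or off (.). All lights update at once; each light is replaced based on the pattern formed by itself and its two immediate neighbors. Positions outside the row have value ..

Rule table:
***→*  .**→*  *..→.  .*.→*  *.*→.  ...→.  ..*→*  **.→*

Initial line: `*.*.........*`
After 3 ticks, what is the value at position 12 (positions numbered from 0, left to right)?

*.*........**
*.*.......***
*.*......****
position 12 holds *

*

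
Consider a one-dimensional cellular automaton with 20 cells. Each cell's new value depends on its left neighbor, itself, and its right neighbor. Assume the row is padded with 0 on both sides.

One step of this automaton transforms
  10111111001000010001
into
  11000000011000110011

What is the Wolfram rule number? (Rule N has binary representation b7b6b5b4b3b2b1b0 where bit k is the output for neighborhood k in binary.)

position 3: 111 → 0  (bit 7 = 0)
position 7: 110 → 0  (bit 6 = 0)
position 1: 101 → 1  (bit 5 = 1)
position 8: 100 → 0  (bit 4 = 0)
position 2: 011 → 0  (bit 3 = 0)
position 0: 010 → 1  (bit 2 = 1)
position 9: 001 → 1  (bit 1 = 1)
position 12: 000 → 0  (bit 0 = 0)
bits b7..b0 = 00100110 = 38

38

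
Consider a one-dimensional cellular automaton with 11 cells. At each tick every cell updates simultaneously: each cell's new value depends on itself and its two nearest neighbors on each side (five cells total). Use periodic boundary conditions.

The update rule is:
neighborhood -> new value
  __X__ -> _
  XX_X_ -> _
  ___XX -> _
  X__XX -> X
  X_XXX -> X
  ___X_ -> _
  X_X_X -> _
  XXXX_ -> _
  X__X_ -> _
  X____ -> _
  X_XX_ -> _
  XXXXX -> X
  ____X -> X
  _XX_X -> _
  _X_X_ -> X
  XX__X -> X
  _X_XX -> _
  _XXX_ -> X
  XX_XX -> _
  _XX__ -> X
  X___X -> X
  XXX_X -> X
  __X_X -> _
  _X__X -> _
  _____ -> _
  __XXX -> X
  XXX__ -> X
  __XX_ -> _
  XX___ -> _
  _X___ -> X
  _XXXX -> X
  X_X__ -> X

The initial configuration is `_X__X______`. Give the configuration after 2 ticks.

_____X____X
X__X__X_X__

X__X__X_X__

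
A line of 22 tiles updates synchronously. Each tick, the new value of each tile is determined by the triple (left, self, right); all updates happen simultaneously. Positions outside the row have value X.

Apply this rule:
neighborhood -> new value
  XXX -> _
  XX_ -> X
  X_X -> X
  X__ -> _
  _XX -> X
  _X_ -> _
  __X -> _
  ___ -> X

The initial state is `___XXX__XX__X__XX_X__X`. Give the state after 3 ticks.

XX_X__X_XXXX_XX_X_X_XX

_X_X_X__XX_____XXX___X
X_X_X___XX_XXX_X_X_X_X
XX_X__X_XXXX_XX_X_X_XX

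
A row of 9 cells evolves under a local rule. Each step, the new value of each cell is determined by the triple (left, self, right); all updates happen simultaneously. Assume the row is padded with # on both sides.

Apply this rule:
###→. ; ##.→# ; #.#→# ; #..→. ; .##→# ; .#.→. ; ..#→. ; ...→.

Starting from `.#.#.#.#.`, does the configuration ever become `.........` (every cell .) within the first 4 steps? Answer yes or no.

step 1: #.#.#.#.#
step 2: ##.#.#.##
step 3: .##.#.##.
step 4: ####.####
step 4 is ####.####, still not uniform .

no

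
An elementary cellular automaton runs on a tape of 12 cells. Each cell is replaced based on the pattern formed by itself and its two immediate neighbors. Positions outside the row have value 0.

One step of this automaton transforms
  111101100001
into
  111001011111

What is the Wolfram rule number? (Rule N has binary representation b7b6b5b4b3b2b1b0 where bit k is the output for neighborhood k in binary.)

159

position 1: 111 → 1  (bit 7 = 1)
position 3: 110 → 0  (bit 6 = 0)
position 4: 101 → 0  (bit 5 = 0)
position 7: 100 → 1  (bit 4 = 1)
position 0: 011 → 1  (bit 3 = 1)
position 11: 010 → 1  (bit 2 = 1)
position 10: 001 → 1  (bit 1 = 1)
position 8: 000 → 1  (bit 0 = 1)
bits b7..b0 = 10011111 = 159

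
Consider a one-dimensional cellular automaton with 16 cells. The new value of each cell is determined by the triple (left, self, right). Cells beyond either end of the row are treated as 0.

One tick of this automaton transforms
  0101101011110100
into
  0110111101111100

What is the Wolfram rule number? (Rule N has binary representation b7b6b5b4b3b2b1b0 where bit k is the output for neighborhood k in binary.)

position 9: 111 → 1  (bit 7 = 1)
position 4: 110 → 1  (bit 6 = 1)
position 2: 101 → 1  (bit 5 = 1)
position 14: 100 → 0  (bit 4 = 0)
position 3: 011 → 0  (bit 3 = 0)
position 1: 010 → 1  (bit 2 = 1)
position 0: 001 → 0  (bit 1 = 0)
position 15: 000 → 0  (bit 0 = 0)
bits b7..b0 = 11100100 = 228

228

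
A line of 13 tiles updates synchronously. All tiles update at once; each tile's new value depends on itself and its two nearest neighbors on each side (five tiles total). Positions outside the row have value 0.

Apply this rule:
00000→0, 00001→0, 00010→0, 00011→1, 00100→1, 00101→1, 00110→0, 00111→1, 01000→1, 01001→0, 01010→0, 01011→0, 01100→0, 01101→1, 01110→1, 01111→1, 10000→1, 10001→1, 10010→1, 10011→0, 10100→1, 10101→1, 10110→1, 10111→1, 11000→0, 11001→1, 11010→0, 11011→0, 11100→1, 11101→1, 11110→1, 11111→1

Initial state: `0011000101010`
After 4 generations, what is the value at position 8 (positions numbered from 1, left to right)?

0100010101011
0111010101010
1111010101011
1111010101010
position 8 holds 1

1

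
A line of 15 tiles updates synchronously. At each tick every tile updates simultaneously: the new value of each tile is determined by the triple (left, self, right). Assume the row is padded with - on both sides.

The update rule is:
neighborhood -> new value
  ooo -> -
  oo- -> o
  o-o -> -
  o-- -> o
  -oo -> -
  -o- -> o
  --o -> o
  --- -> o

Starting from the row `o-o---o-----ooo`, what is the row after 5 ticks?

tick 1: o-oooooooooo--o
tick 2: o----------oooo
tick 3: ooooooooooo---o
tick 4: ----------ooooo
tick 5: oooooooooo----o

oooooooooo----o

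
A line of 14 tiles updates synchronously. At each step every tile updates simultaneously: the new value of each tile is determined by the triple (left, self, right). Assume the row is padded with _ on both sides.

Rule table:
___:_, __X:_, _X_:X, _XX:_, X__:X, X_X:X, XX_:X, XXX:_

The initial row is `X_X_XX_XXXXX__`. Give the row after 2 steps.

___XX_XX____XX

step 1: XXXX_XX____XX_
step 2: ___XX_XX____XX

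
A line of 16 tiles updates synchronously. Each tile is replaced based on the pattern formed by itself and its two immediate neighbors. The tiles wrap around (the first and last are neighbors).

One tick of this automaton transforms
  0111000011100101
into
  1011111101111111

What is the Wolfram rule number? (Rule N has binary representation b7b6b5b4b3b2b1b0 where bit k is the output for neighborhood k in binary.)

247

position 2: 111 → 1  (bit 7 = 1)
position 3: 110 → 1  (bit 6 = 1)
position 0: 101 → 1  (bit 5 = 1)
position 4: 100 → 1  (bit 4 = 1)
position 1: 011 → 0  (bit 3 = 0)
position 13: 010 → 1  (bit 2 = 1)
position 7: 001 → 1  (bit 1 = 1)
position 5: 000 → 1  (bit 0 = 1)
bits b7..b0 = 11110111 = 247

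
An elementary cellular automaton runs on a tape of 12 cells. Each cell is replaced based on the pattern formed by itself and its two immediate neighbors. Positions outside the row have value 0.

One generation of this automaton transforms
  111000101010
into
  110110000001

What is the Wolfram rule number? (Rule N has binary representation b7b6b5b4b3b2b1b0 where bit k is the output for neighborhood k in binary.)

153

position 1: 111 → 1  (bit 7 = 1)
position 2: 110 → 0  (bit 6 = 0)
position 7: 101 → 0  (bit 5 = 0)
position 3: 100 → 1  (bit 4 = 1)
position 0: 011 → 1  (bit 3 = 1)
position 6: 010 → 0  (bit 2 = 0)
position 5: 001 → 0  (bit 1 = 0)
position 4: 000 → 1  (bit 0 = 1)
bits b7..b0 = 10011001 = 153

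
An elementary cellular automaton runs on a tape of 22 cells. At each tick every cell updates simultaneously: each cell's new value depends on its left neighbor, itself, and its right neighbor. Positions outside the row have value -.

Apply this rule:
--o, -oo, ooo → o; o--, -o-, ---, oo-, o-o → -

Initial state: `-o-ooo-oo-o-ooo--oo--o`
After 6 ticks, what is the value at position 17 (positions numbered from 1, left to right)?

-

tick 1: o--oo--o----oo--oo--o-
tick 2: --oo--o----oo--oo--o--
tick 3: -oo--o----oo--oo--o---
tick 4: oo--o----oo--oo--o----
tick 5: o--o----oo--oo--o-----
tick 6: --o----oo--oo--o------
position 17 holds -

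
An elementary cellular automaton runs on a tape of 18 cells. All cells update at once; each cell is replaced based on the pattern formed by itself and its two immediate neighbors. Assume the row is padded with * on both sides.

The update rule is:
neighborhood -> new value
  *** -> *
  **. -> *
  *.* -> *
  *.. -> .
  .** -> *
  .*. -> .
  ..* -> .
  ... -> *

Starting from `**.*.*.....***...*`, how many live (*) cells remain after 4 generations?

17

generation 1: ***.*..***.***.*.*
generation 2: ****...********.**
generation 3: ****.*.***********
generation 4: *****.************
count of *: 17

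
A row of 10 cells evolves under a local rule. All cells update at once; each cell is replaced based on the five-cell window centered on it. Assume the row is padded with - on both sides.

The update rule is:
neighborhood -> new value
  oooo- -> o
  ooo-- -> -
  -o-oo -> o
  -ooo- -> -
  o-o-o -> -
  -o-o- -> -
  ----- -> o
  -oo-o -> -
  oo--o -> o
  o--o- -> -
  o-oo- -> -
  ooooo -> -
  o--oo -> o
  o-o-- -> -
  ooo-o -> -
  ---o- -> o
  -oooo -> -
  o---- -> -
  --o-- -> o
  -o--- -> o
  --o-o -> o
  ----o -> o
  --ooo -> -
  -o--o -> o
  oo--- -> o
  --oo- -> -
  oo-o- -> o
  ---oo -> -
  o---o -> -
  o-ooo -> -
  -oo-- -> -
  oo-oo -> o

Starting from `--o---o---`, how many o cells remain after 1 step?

oooo-ooo-o
count of o: 8

8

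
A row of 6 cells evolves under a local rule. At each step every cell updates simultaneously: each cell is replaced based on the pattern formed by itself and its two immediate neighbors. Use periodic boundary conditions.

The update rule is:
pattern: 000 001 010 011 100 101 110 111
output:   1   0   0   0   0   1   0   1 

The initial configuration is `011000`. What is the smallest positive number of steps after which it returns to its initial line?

2

step 1: 000011
step 2: 011000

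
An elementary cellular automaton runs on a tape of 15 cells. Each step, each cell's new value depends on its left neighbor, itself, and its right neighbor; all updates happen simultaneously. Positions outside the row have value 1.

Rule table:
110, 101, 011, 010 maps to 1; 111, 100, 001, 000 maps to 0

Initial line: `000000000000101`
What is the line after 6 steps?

step 1: 000000000000111
step 2: 000000000000100
step 3: 000000000000100  (fixed point — unchanged through step 6)

000000000000100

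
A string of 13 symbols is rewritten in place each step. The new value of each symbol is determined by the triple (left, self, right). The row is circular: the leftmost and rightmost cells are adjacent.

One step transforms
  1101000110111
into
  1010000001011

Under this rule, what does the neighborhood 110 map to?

At position 1 the neighborhood is 110; the next row has 0 there.

0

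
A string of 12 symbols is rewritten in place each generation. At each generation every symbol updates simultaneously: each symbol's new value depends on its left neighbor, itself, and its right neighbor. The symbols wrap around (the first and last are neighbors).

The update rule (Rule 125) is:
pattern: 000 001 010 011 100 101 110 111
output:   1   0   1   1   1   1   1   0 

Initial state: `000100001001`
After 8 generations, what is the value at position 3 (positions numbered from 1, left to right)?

1

generation 1: 110111101101
generation 2: 011100111111
generation 3: 110110100001
generation 4: 011111111101
generation 5: 110000000111
generation 6: 011111110100
generation 7: 010000011111
generation 8: 111111010001
position 3 holds 1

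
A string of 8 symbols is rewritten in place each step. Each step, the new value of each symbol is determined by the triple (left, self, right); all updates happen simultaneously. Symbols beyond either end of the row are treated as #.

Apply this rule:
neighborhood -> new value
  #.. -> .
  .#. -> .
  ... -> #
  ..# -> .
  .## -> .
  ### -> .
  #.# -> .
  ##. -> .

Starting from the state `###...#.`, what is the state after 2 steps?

.##...#.

....#...
.##...#.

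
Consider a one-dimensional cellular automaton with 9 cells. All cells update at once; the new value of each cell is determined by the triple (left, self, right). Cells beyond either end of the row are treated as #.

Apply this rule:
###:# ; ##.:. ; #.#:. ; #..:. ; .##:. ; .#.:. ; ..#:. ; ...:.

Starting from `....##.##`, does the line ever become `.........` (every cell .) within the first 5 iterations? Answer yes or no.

yes

........#
.........
all cells are . at iteration 2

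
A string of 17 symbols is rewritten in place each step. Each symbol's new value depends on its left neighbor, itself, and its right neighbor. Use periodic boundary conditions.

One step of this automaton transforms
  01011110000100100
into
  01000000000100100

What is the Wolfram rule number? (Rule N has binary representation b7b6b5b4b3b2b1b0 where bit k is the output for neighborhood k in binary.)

position 4: 111 → 0  (bit 7 = 0)
position 6: 110 → 0  (bit 6 = 0)
position 2: 101 → 0  (bit 5 = 0)
position 7: 100 → 0  (bit 4 = 0)
position 3: 011 → 0  (bit 3 = 0)
position 1: 010 → 1  (bit 2 = 1)
position 0: 001 → 0  (bit 1 = 0)
position 8: 000 → 0  (bit 0 = 0)
bits b7..b0 = 00000100 = 4

4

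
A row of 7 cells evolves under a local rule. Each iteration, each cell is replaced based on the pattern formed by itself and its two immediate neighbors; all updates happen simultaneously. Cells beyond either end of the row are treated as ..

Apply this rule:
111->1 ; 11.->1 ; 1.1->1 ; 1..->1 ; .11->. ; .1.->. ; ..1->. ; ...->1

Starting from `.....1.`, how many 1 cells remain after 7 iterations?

3

1111..1
.1111..
..11111
1..1111
.1..111
..1..11
1..1..1
count of 1: 3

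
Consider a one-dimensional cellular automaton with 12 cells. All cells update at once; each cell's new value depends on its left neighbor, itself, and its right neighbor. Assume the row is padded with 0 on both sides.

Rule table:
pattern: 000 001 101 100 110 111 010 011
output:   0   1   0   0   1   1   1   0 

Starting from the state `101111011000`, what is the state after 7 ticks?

100111001000
101011011000
101001001000
101011011000  (repeats tick 2; period 2)
tick 7: 101001001000

101001001000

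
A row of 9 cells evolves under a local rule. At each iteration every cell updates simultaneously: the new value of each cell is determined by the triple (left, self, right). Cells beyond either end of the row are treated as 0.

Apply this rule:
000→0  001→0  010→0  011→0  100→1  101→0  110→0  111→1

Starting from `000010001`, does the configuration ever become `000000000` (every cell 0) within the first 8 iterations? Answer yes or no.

yes

iteration 1: 000001000
iteration 2: 000000100
iteration 3: 000000010
iteration 4: 000000001
iteration 5: 000000000
all cells are 0 at iteration 5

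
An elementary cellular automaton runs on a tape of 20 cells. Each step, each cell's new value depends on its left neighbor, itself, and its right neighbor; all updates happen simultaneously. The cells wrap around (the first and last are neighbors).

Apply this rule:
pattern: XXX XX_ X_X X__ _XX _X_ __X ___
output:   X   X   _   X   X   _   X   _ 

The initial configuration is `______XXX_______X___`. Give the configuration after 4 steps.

X_XXXXXXXXXX________

_____XXXXX_____X_X__
____XXXXXXX___X___X_
___XXXXXXXXX_X_X_X_X
X_XXXXXXXXXX________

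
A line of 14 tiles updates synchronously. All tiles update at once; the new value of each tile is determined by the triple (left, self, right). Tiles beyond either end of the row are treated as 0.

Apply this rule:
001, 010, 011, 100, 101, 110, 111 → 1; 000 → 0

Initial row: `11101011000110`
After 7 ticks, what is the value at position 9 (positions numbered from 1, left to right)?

1

11111111101111
11111111111111
11111111111111  (fixed point — unchanged through tick 7)
position 9 holds 1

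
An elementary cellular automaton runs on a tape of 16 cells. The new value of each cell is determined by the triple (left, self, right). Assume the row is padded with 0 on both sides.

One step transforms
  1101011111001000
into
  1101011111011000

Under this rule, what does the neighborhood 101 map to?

At position 2 the neighborhood is 101; the next row has 0 there.

0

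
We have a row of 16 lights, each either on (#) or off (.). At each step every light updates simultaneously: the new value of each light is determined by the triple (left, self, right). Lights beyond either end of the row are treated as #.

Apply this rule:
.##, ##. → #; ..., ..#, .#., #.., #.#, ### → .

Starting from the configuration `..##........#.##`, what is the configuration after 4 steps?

..##..........#.
..##............
..##............  (fixed point — unchanged through step 4)

..##............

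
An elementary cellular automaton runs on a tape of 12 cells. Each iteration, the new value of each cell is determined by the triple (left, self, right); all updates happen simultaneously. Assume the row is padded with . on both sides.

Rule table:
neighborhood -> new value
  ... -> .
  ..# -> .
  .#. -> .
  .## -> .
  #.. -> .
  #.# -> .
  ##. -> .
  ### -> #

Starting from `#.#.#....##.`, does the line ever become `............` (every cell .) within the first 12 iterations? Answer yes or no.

iteration 1: ............
all cells are . at iteration 1

yes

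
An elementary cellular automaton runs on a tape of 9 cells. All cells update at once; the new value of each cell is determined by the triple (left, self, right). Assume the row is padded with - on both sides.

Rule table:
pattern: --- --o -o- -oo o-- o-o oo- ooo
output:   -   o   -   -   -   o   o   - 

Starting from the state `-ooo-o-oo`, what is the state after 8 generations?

o--oo-o-o
--o-oo-o-
-o-o-oo--
o-o-o-o--
-o-o-o---
o-o-o----
-o-o-----
o-o------

o-o------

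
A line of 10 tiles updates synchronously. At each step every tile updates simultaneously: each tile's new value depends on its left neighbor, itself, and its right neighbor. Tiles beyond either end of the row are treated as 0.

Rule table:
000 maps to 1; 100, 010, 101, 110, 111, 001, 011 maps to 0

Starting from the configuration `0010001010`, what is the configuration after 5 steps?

1000100000
0010001111
1000100000  (repeats step 1; period 2)
step 5: 1000100000

1000100000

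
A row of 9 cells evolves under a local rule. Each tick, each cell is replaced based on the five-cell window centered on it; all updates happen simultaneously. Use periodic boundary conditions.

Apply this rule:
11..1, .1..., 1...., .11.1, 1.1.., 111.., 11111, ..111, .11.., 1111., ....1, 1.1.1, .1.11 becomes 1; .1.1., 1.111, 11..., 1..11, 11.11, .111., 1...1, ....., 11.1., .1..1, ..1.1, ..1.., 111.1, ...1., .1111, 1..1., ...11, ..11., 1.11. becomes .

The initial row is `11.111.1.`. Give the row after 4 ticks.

.111..1..

.1.....11
.111.1..1
1....1...
.111..1..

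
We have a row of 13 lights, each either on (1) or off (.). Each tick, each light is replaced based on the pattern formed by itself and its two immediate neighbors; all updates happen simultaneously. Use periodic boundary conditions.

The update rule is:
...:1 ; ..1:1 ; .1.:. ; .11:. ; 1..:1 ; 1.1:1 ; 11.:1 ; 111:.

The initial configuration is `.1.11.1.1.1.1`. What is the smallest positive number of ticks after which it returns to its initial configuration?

1.1.11.1.1.1.
.1.1.11.1.1.1
1.1.1.11.1.1.
.1.1.1.11.1.1
1.1.1.1.11.1.
.1.1.1.1.11.1
1.1.1.1.1.11.
.1.1.1.1.1.11
1.1.1.1.1.1.1
11.1.1.1.1.1.
.11.1.1.1.1.1
1.11.1.1.1.1.
.1.11.1.1.1.1

13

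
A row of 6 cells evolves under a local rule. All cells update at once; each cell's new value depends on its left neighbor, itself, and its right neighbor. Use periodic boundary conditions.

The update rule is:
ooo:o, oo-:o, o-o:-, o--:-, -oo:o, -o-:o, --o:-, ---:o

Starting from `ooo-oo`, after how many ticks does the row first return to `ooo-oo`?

1

ooo-oo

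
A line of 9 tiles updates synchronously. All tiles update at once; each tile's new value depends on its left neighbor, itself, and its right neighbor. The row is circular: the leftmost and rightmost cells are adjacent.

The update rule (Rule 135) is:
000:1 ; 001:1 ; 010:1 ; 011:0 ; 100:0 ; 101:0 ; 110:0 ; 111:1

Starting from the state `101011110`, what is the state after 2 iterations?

iteration 1: 101001100
iteration 2: 101010001

101010001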